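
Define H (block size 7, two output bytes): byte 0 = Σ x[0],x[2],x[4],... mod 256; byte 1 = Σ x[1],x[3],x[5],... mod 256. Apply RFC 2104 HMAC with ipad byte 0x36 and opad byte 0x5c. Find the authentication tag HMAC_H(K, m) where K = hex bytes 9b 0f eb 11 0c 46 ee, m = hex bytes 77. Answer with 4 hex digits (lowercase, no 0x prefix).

Key hex bytes 9b 0f eb 11 0c 46 ee is exactly B = 7 bytes: K' = 9b 0f eb 11 0c 46 ee.
K' ⊕ ipad = ad 39 dd 27 3a 70 d8.  K' ⊕ opad = c7 53 b7 4d 50 1a b2.
Inner input = (K'⊕ipad) ∥ m = ad 39 dd 27 3a 70 d8 ∥ 77.
Inner hash: even-index sum = 668 mod 256 = 156; odd-index sum = 327 mod 256 = 71 → 9c 47.
Outer input = (K'⊕opad) ∥ inner = c7 53 b7 4d 50 1a b2 ∥ 9c 47.
Outer hash (tag): even-index sum = 711 mod 256 = 199; odd-index sum = 342 mod 256 = 86 → c7 56.

c756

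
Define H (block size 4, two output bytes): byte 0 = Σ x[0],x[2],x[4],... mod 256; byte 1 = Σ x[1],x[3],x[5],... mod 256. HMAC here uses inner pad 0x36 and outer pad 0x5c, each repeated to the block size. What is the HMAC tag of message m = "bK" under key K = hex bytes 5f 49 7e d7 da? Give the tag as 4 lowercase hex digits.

606f

Key hex bytes 5f 49 7e d7 da is 5 bytes > B = 4, so hash it first: H(key) = b7 20, then zero-pad to 4 bytes: K' = b7 20 00 00.
K' ⊕ ipad = 81 16 36 36.  K' ⊕ opad = eb 7c 5c 5c.
Inner input = (K'⊕ipad) ∥ m = 81 16 36 36 ∥ 62 4b.
Inner hash: even-index sum = 281 mod 256 = 25; odd-index sum = 151 mod 256 = 151 → 19 97.
Outer input = (K'⊕opad) ∥ inner = eb 7c 5c 5c ∥ 19 97.
Outer hash (tag): even-index sum = 352 mod 256 = 96; odd-index sum = 367 mod 256 = 111 → 60 6f.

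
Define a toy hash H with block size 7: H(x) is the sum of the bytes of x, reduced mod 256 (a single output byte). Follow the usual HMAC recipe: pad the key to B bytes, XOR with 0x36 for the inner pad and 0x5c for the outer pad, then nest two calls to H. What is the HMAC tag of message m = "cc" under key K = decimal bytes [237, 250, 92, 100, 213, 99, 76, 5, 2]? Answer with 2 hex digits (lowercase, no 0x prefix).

a4

Key decimal bytes [237, 250, 92, 100, 213, 99, 76, 5, 2] = ed fa 5c 64 d5 63 4c 05 02 is 9 bytes > B = 7, so hash it first: H(key) = 32, then zero-pad to 7 bytes: K' = 32 00 00 00 00 00 00.
K' ⊕ ipad = 04 36 36 36 36 36 36.  K' ⊕ opad = 6e 5c 5c 5c 5c 5c 5c.
Inner input = (K'⊕ipad) ∥ m = 04 36 36 36 36 36 36 ∥ 63 63.
Inner hash: sum = 4+54+54+54+54+54+54+99+99 = 526; mod 256 = 14 → 0e.
Outer input = (K'⊕opad) ∥ inner = 6e 5c 5c 5c 5c 5c 5c ∥ 0e.
Outer hash (tag): sum = 110+92+92+92+92+92+92+14 = 676; mod 256 = 164 → a4.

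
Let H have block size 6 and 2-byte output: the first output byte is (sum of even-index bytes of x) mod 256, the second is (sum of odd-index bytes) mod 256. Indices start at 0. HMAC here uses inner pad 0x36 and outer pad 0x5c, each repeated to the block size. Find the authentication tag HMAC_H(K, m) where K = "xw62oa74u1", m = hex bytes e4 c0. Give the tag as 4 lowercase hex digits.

9c70

Key "xw62oa74u1" = 78 77 36 32 6f 61 37 34 75 31 is 10 bytes > B = 6, so hash it first: H(key) = c9 6f, then zero-pad to 6 bytes: K' = c9 6f 00 00 00 00.
K' ⊕ ipad = ff 59 36 36 36 36.  K' ⊕ opad = 95 33 5c 5c 5c 5c.
Inner input = (K'⊕ipad) ∥ m = ff 59 36 36 36 36 ∥ e4 c0.
Inner hash: even-index sum = 591 mod 256 = 79; odd-index sum = 389 mod 256 = 133 → 4f 85.
Outer input = (K'⊕opad) ∥ inner = 95 33 5c 5c 5c 5c ∥ 4f 85.
Outer hash (tag): even-index sum = 412 mod 256 = 156; odd-index sum = 368 mod 256 = 112 → 9c 70.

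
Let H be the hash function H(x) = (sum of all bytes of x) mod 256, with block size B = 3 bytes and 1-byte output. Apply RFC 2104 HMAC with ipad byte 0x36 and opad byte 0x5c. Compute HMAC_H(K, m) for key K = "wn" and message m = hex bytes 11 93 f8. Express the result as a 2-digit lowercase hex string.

24

Key "wn" = 77 6e is 2 bytes ≤ B = 3; zero-pad to 3 bytes: K' = 77 6e 00.
K' ⊕ ipad = 41 58 36.  K' ⊕ opad = 2b 32 5c.
Inner input = (K'⊕ipad) ∥ m = 41 58 36 ∥ 11 93 f8.
Inner hash: sum = 65+88+54+17+147+248 = 619; mod 256 = 107 → 6b.
Outer input = (K'⊕opad) ∥ inner = 2b 32 5c ∥ 6b.
Outer hash (tag): sum = 43+50+92+107 = 292; mod 256 = 36 → 24.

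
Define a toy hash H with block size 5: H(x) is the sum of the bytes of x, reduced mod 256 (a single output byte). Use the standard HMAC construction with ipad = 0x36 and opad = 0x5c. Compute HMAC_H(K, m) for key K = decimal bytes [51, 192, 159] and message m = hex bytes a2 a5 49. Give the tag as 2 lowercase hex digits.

Key decimal bytes [51, 192, 159] = 33 c0 9f is 3 bytes ≤ B = 5; zero-pad to 5 bytes: K' = 33 c0 9f 00 00.
K' ⊕ ipad = 05 f6 a9 36 36.  K' ⊕ opad = 6f 9c c3 5c 5c.
Inner input = (K'⊕ipad) ∥ m = 05 f6 a9 36 36 ∥ a2 a5 49.
Inner hash: sum = 5+246+169+54+54+162+165+73 = 928; mod 256 = 160 → a0.
Outer input = (K'⊕opad) ∥ inner = 6f 9c c3 5c 5c ∥ a0.
Outer hash (tag): sum = 111+156+195+92+92+160 = 806; mod 256 = 38 → 26.

26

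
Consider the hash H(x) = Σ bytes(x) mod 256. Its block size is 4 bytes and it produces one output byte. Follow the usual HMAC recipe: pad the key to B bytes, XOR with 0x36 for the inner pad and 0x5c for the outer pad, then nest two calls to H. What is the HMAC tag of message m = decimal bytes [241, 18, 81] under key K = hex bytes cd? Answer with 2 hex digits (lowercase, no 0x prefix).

Key hex bytes cd is 1 byte ≤ B = 4; zero-pad to 4 bytes: K' = cd 00 00 00.
K' ⊕ ipad = fb 36 36 36.  K' ⊕ opad = 91 5c 5c 5c.
Inner input = (K'⊕ipad) ∥ m = fb 36 36 36 ∥ f1 12 51.
Inner hash: sum = 251+54+54+54+241+18+81 = 753; mod 256 = 241 → f1.
Outer input = (K'⊕opad) ∥ inner = 91 5c 5c 5c ∥ f1.
Outer hash (tag): sum = 145+92+92+92+241 = 662; mod 256 = 150 → 96.

96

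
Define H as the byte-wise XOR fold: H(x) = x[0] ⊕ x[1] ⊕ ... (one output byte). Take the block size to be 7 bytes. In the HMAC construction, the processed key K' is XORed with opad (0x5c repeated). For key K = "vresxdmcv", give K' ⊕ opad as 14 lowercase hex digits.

Key "vresxdmcv" = 76 72 65 73 78 64 6d 63 76 is 9 bytes > B = 7, so hash it first: H(key) = 76, then zero-pad to 7 bytes: K' = 76 00 00 00 00 00 00.
XOR each byte with 0x5c: 76⊕5c=2a, 00⊕5c=5c, 00⊕5c=5c, 00⊕5c=5c, 00⊕5c=5c, 00⊕5c=5c, 00⊕5c=5c.

2a5c5c5c5c5c5c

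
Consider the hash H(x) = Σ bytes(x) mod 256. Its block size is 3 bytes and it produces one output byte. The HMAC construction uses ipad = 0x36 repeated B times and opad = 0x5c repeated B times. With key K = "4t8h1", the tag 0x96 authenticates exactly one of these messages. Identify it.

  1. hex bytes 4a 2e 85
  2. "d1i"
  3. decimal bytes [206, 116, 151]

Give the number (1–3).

2

Key "4t8h1" = 34 74 38 68 31 is 5 bytes > B = 3, so hash it first: H(key) = 79, then zero-pad to 3 bytes: K' = 79 00 00.
K' ⊕ ipad = 4f 36 36; K' ⊕ opad = 25 5c 5c.
m1: inner = H(4f 36 36 4a 2e 85) = b8; tag = H(25 5c 5c b8) = 95
m2: inner = H(4f 36 36 64 31 69) = b9; tag = H(25 5c 5c b9) = 96 ← matches
m3: inner = H(4f 36 36 ce 74 97) = 94; tag = H(25 5c 5c 94) = 71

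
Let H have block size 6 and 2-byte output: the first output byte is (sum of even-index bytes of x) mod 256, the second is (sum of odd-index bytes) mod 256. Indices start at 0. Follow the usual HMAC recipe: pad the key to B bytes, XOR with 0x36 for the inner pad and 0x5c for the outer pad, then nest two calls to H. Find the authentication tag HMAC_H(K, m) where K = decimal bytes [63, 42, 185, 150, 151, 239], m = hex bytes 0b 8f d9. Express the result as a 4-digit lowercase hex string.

Key decimal bytes [63, 42, 185, 150, 151, 239] = 3f 2a b9 96 97 ef is exactly B = 6 bytes: K' = 3f 2a b9 96 97 ef.
K' ⊕ ipad = 09 1c 8f a0 a1 d9.  K' ⊕ opad = 63 76 e5 ca cb b3.
Inner input = (K'⊕ipad) ∥ m = 09 1c 8f a0 a1 d9 ∥ 0b 8f d9.
Inner hash: even-index sum = 541 mod 256 = 29; odd-index sum = 548 mod 256 = 36 → 1d 24.
Outer input = (K'⊕opad) ∥ inner = 63 76 e5 ca cb b3 ∥ 1d 24.
Outer hash (tag): even-index sum = 560 mod 256 = 48; odd-index sum = 535 mod 256 = 23 → 30 17.

3017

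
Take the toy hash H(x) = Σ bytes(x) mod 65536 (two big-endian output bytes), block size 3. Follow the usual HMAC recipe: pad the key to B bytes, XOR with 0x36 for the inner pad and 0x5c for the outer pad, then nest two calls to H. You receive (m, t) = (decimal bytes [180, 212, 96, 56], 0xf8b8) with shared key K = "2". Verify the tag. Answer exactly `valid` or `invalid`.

Key "2" = 32 is 1 byte ≤ B = 3; zero-pad to 3 bytes: K' = 32 00 00.
K' ⊕ ipad = 04 36 36; K' ⊕ opad = 6e 5c 5c.
Inner hash: sum = 4+54+54+180+212+96+56 = 656 → 02 90.
Outer hash (recomputed tag): sum = 110+92+92+2+144 = 440 → 01 b8.
Recomputed tag = 01b8; claimed = f8b8 → mismatch.

invalid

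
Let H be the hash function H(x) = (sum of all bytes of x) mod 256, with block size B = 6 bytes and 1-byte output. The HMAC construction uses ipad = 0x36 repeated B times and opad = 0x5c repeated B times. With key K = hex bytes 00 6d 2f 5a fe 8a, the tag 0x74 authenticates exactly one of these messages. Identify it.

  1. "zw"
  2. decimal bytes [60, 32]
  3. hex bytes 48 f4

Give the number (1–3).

2

Key hex bytes 00 6d 2f 5a fe 8a is exactly B = 6 bytes: K' = 00 6d 2f 5a fe 8a.
K' ⊕ ipad = 36 5b 19 6c c8 bc; K' ⊕ opad = 5c 31 73 06 a2 d6.
m1: inner = H(36 5b 19 6c c8 bc 7a 77) = 8b; tag = H(5c 31 73 06 a2 d6 8b) = 09
m2: inner = H(36 5b 19 6c c8 bc 3c 20) = f6; tag = H(5c 31 73 06 a2 d6 f6) = 74 ← matches
m3: inner = H(36 5b 19 6c c8 bc 48 f4) = d6; tag = H(5c 31 73 06 a2 d6 d6) = 54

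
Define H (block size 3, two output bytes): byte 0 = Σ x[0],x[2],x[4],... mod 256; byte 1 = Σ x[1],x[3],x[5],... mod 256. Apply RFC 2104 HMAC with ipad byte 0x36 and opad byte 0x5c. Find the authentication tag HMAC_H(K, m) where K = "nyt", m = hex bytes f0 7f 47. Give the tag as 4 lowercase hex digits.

e03e

Key "nyt" = 6e 79 74 is exactly B = 3 bytes: K' = 6e 79 74.
K' ⊕ ipad = 58 4f 42.  K' ⊕ opad = 32 25 28.
Inner input = (K'⊕ipad) ∥ m = 58 4f 42 ∥ f0 7f 47.
Inner hash: even-index sum = 281 mod 256 = 25; odd-index sum = 390 mod 256 = 134 → 19 86.
Outer input = (K'⊕opad) ∥ inner = 32 25 28 ∥ 19 86.
Outer hash (tag): even-index sum = 224 mod 256 = 224; odd-index sum = 62 mod 256 = 62 → e0 3e.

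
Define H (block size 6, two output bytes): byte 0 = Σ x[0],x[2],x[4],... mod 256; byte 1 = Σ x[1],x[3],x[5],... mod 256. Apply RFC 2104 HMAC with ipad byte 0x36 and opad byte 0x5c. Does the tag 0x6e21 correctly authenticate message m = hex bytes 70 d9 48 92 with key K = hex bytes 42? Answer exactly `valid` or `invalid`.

Key hex bytes 42 is 1 byte ≤ B = 6; zero-pad to 6 bytes: K' = 42 00 00 00 00 00.
K' ⊕ ipad = 74 36 36 36 36 36; K' ⊕ opad = 1e 5c 5c 5c 5c 5c.
Inner hash: even-index sum = 408 mod 256 = 152; odd-index sum = 525 mod 256 = 13 → 98 0d.
Outer hash (recomputed tag): even-index sum = 366 mod 256 = 110; odd-index sum = 289 mod 256 = 33 → 6e 21.
Recomputed tag = 6e21; claimed = 6e21 → match.

valid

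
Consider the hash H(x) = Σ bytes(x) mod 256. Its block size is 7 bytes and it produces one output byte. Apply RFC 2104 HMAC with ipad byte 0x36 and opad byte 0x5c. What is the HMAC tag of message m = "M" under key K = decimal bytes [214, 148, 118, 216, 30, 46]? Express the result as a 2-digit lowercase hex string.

83

Key decimal bytes [214, 148, 118, 216, 30, 46] = d6 94 76 d8 1e 2e is 6 bytes ≤ B = 7; zero-pad to 7 bytes: K' = d6 94 76 d8 1e 2e 00.
K' ⊕ ipad = e0 a2 40 ee 28 18 36.  K' ⊕ opad = 8a c8 2a 84 42 72 5c.
Inner input = (K'⊕ipad) ∥ m = e0 a2 40 ee 28 18 36 ∥ 4d.
Inner hash: sum = 224+162+64+238+40+24+54+77 = 883; mod 256 = 115 → 73.
Outer input = (K'⊕opad) ∥ inner = 8a c8 2a 84 42 72 5c ∥ 73.
Outer hash (tag): sum = 138+200+42+132+66+114+92+115 = 899; mod 256 = 131 → 83.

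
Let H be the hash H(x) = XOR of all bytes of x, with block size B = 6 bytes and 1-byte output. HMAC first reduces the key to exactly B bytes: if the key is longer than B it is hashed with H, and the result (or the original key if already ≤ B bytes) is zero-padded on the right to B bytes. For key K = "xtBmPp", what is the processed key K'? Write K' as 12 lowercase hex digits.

7874426d5070

Key "xtBmPp" = 78 74 42 6d 50 70 is exactly B = 6 bytes: K' = 78 74 42 6d 50 70.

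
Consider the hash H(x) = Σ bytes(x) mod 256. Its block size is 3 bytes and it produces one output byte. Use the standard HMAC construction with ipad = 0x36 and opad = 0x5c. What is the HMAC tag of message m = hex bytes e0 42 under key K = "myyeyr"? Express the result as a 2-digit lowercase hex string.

Key "myyeyr" = 6d 79 79 65 79 72 is 6 bytes > B = 3, so hash it first: H(key) = af, then zero-pad to 3 bytes: K' = af 00 00.
K' ⊕ ipad = 99 36 36.  K' ⊕ opad = f3 5c 5c.
Inner input = (K'⊕ipad) ∥ m = 99 36 36 ∥ e0 42.
Inner hash: sum = 153+54+54+224+66 = 551; mod 256 = 39 → 27.
Outer input = (K'⊕opad) ∥ inner = f3 5c 5c ∥ 27.
Outer hash (tag): sum = 243+92+92+39 = 466; mod 256 = 210 → d2.

d2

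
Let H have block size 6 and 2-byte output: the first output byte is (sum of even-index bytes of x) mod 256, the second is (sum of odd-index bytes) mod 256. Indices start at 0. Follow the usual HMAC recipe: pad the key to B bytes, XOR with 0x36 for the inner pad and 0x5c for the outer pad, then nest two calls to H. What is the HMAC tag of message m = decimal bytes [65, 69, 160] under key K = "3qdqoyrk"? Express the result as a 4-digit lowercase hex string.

Key "3qdqoyrk" = 33 71 64 71 6f 79 72 6b is 8 bytes > B = 6, so hash it first: H(key) = 78 c6, then zero-pad to 6 bytes: K' = 78 c6 00 00 00 00.
K' ⊕ ipad = 4e f0 36 36 36 36.  K' ⊕ opad = 24 9a 5c 5c 5c 5c.
Inner input = (K'⊕ipad) ∥ m = 4e f0 36 36 36 36 ∥ 41 45 a0.
Inner hash: even-index sum = 411 mod 256 = 155; odd-index sum = 417 mod 256 = 161 → 9b a1.
Outer input = (K'⊕opad) ∥ inner = 24 9a 5c 5c 5c 5c ∥ 9b a1.
Outer hash (tag): even-index sum = 375 mod 256 = 119; odd-index sum = 499 mod 256 = 243 → 77 f3.

77f3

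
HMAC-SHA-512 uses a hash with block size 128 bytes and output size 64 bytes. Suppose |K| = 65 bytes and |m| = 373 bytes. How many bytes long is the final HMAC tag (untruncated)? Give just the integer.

64

The tag is one SHA-512 digest: 64 bytes.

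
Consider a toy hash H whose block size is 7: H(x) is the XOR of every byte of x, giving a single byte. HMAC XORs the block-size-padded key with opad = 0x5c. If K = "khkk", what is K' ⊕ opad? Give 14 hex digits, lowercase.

Key "khkk" = 6b 68 6b 6b is 4 bytes ≤ B = 7; zero-pad to 7 bytes: K' = 6b 68 6b 6b 00 00 00.
XOR each byte with 0x5c: 6b⊕5c=37, 68⊕5c=34, 6b⊕5c=37, 6b⊕5c=37, 00⊕5c=5c, 00⊕5c=5c, 00⊕5c=5c.

373437375c5c5c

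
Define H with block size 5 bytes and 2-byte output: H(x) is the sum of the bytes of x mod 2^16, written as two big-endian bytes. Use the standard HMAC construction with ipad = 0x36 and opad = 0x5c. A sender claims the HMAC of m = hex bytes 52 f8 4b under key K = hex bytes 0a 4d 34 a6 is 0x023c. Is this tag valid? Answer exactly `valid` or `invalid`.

valid

Key hex bytes 0a 4d 34 a6 is 4 bytes ≤ B = 5; zero-pad to 5 bytes: K' = 0a 4d 34 a6 00.
K' ⊕ ipad = 3c 7b 02 90 36; K' ⊕ opad = 56 11 68 fa 5c.
Inner hash: sum = 60+123+2+144+54+82+248+75 = 788 → 03 14.
Outer hash (recomputed tag): sum = 86+17+104+250+92+3+20 = 572 → 02 3c.
Recomputed tag = 023c; claimed = 023c → match.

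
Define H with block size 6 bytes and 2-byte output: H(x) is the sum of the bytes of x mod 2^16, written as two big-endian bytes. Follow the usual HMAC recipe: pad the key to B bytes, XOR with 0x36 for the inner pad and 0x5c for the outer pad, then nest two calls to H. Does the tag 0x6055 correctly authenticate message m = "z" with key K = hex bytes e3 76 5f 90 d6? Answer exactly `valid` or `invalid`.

invalid

Key hex bytes e3 76 5f 90 d6 is 5 bytes ≤ B = 6; zero-pad to 6 bytes: K' = e3 76 5f 90 d6 00.
K' ⊕ ipad = d5 40 69 a6 e0 36; K' ⊕ opad = bf 2a 03 cc 8a 5c.
Inner hash: sum = 213+64+105+166+224+54+122 = 948 → 03 b4.
Outer hash (recomputed tag): sum = 191+42+3+204+138+92+3+180 = 853 → 03 55.
Recomputed tag = 0355; claimed = 6055 → mismatch.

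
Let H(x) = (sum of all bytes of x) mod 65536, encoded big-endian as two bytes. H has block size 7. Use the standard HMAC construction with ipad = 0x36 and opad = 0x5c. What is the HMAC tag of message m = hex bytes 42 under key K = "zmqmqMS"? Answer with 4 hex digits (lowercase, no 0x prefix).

Key "zmqmqMS" = 7a 6d 71 6d 71 4d 53 is exactly B = 7 bytes: K' = 7a 6d 71 6d 71 4d 53.
K' ⊕ ipad = 4c 5b 47 5b 47 7b 65.  K' ⊕ opad = 26 31 2d 31 2d 11 0f.
Inner input = (K'⊕ipad) ∥ m = 4c 5b 47 5b 47 7b 65 ∥ 42.
Inner hash: sum = 76+91+71+91+71+123+101+66 = 690 → 02 b2.
Outer input = (K'⊕opad) ∥ inner = 26 31 2d 31 2d 11 0f ∥ 02 b2.
Outer hash (tag): sum = 38+49+45+49+45+17+15+2+178 = 438 → 01 b6.

01b6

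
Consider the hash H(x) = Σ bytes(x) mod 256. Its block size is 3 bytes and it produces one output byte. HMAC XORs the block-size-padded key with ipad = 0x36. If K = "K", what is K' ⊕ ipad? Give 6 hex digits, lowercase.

7d3636

Key "K" = 4b is 1 byte ≤ B = 3; zero-pad to 3 bytes: K' = 4b 00 00.
XOR each byte with 0x36: 4b⊕36=7d, 00⊕36=36, 00⊕36=36.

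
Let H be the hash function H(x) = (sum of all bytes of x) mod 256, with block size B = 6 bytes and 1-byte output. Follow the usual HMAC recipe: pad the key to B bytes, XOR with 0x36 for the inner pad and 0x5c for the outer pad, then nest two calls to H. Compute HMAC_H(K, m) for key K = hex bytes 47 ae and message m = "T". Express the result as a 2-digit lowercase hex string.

b2

Key hex bytes 47 ae is 2 bytes ≤ B = 6; zero-pad to 6 bytes: K' = 47 ae 00 00 00 00.
K' ⊕ ipad = 71 98 36 36 36 36.  K' ⊕ opad = 1b f2 5c 5c 5c 5c.
Inner input = (K'⊕ipad) ∥ m = 71 98 36 36 36 36 ∥ 54.
Inner hash: sum = 113+152+54+54+54+54+84 = 565; mod 256 = 53 → 35.
Outer input = (K'⊕opad) ∥ inner = 1b f2 5c 5c 5c 5c ∥ 35.
Outer hash (tag): sum = 27+242+92+92+92+92+53 = 690; mod 256 = 178 → b2.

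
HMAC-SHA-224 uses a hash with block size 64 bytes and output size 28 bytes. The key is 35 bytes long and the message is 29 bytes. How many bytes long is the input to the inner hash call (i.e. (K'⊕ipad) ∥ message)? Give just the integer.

Key is 35 ≤ 64 bytes, zero-padded: |K'| = 64.
Inner input = (K'⊕ipad) ∥ m → 64 + 29 = 93 bytes.

93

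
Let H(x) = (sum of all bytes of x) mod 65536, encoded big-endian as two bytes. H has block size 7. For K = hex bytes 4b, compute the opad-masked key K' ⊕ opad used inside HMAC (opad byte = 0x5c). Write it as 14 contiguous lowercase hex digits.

175c5c5c5c5c5c

Key hex bytes 4b is 1 byte ≤ B = 7; zero-pad to 7 bytes: K' = 4b 00 00 00 00 00 00.
XOR each byte with 0x5c: 4b⊕5c=17, 00⊕5c=5c, 00⊕5c=5c, 00⊕5c=5c, 00⊕5c=5c, 00⊕5c=5c, 00⊕5c=5c.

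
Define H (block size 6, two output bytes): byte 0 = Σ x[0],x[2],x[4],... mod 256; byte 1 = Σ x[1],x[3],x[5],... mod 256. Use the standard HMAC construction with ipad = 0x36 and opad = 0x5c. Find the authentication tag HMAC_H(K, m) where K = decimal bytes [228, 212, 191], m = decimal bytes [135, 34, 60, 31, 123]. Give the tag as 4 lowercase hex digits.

c6cf

Key decimal bytes [228, 212, 191] = e4 d4 bf is 3 bytes ≤ B = 6; zero-pad to 6 bytes: K' = e4 d4 bf 00 00 00.
K' ⊕ ipad = d2 e2 89 36 36 36.  K' ⊕ opad = b8 88 e3 5c 5c 5c.
Inner input = (K'⊕ipad) ∥ m = d2 e2 89 36 36 36 ∥ 87 22 3c 1f 7b.
Inner hash: even-index sum = 719 mod 256 = 207; odd-index sum = 399 mod 256 = 143 → cf 8f.
Outer input = (K'⊕opad) ∥ inner = b8 88 e3 5c 5c 5c ∥ cf 8f.
Outer hash (tag): even-index sum = 710 mod 256 = 198; odd-index sum = 463 mod 256 = 207 → c6 cf.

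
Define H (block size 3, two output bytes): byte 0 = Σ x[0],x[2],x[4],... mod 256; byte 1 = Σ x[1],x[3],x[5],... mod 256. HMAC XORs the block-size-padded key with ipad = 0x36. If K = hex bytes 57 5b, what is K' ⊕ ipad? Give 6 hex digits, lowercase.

616d36

Key hex bytes 57 5b is 2 bytes ≤ B = 3; zero-pad to 3 bytes: K' = 57 5b 00.
XOR each byte with 0x36: 57⊕36=61, 5b⊕36=6d, 00⊕36=36.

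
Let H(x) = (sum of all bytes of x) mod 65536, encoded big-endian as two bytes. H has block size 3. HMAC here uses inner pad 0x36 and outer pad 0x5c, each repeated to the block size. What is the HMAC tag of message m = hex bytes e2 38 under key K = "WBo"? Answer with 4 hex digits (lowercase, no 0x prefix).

00a6

Key "WBo" = 57 42 6f is exactly B = 3 bytes: K' = 57 42 6f.
K' ⊕ ipad = 61 74 59.  K' ⊕ opad = 0b 1e 33.
Inner input = (K'⊕ipad) ∥ m = 61 74 59 ∥ e2 38.
Inner hash: sum = 97+116+89+226+56 = 584 → 02 48.
Outer input = (K'⊕opad) ∥ inner = 0b 1e 33 ∥ 02 48.
Outer hash (tag): sum = 11+30+51+2+72 = 166 → 00 a6.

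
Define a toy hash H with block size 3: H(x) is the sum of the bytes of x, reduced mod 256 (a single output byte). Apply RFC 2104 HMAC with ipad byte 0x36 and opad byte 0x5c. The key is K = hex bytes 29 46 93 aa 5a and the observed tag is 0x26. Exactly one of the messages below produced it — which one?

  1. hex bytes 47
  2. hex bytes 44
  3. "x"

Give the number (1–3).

Key hex bytes 29 46 93 aa 5a is 5 bytes > B = 3, so hash it first: H(key) = 06, then zero-pad to 3 bytes: K' = 06 00 00.
K' ⊕ ipad = 30 36 36; K' ⊕ opad = 5a 5c 5c.
m1: inner = H(30 36 36 47) = e3; tag = H(5a 5c 5c e3) = f5
m2: inner = H(30 36 36 44) = e0; tag = H(5a 5c 5c e0) = f2
m3: inner = H(30 36 36 78) = 14; tag = H(5a 5c 5c 14) = 26 ← matches

3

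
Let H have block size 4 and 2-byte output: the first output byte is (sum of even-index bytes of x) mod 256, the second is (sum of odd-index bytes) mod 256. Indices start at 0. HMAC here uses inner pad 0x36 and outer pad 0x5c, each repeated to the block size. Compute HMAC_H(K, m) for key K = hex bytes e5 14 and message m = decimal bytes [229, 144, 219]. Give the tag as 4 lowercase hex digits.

de8c

Key hex bytes e5 14 is 2 bytes ≤ B = 4; zero-pad to 4 bytes: K' = e5 14 00 00.
K' ⊕ ipad = d3 22 36 36.  K' ⊕ opad = b9 48 5c 5c.
Inner input = (K'⊕ipad) ∥ m = d3 22 36 36 ∥ e5 90 db.
Inner hash: even-index sum = 713 mod 256 = 201; odd-index sum = 232 mod 256 = 232 → c9 e8.
Outer input = (K'⊕opad) ∥ inner = b9 48 5c 5c ∥ c9 e8.
Outer hash (tag): even-index sum = 478 mod 256 = 222; odd-index sum = 396 mod 256 = 140 → de 8c.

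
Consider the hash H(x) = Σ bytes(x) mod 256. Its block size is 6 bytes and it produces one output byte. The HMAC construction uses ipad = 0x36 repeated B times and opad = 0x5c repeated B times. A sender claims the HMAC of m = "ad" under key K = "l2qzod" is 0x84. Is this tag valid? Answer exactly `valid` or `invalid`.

invalid

Key "l2qzod" = 6c 32 71 7a 6f 64 is exactly B = 6 bytes: K' = 6c 32 71 7a 6f 64.
K' ⊕ ipad = 5a 04 47 4c 59 52; K' ⊕ opad = 30 6e 2d 26 33 38.
Inner hash: sum = 90+4+71+76+89+82+97+100 = 609; mod 256 = 97 → 61.
Outer hash (recomputed tag): sum = 48+110+45+38+51+56+97 = 445; mod 256 = 189 → bd.
Recomputed tag = bd; claimed = 84 → mismatch.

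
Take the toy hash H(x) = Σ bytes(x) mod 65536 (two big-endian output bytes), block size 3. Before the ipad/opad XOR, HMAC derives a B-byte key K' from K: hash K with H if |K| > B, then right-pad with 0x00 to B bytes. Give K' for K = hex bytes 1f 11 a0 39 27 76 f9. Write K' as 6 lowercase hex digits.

|K| = 7 > B = 3, so first hash the key.
H(K): sum = 31+17+160+57+39+118+249 = 671 → 02 9f.
Zero-pad H(K) = 02 9f to 3 bytes: K' = 02 9f 00.

029f00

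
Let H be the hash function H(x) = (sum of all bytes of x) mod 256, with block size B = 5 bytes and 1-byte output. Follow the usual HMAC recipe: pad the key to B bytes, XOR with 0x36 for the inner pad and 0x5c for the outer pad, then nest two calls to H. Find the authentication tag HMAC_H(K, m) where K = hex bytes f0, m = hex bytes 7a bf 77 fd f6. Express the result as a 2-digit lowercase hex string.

5d

Key hex bytes f0 is 1 byte ≤ B = 5; zero-pad to 5 bytes: K' = f0 00 00 00 00.
K' ⊕ ipad = c6 36 36 36 36.  K' ⊕ opad = ac 5c 5c 5c 5c.
Inner input = (K'⊕ipad) ∥ m = c6 36 36 36 36 ∥ 7a bf 77 fd f6.
Inner hash: sum = 198+54+54+54+54+122+191+119+253+246 = 1345; mod 256 = 65 → 41.
Outer input = (K'⊕opad) ∥ inner = ac 5c 5c 5c 5c ∥ 41.
Outer hash (tag): sum = 172+92+92+92+92+65 = 605; mod 256 = 93 → 5d.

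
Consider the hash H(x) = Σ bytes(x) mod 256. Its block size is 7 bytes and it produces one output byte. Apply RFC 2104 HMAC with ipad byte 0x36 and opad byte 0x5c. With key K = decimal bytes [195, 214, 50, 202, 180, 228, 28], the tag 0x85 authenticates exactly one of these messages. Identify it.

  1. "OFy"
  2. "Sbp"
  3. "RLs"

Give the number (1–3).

2

Key decimal bytes [195, 214, 50, 202, 180, 228, 28] = c3 d6 32 ca b4 e4 1c is exactly B = 7 bytes: K' = c3 d6 32 ca b4 e4 1c.
K' ⊕ ipad = f5 e0 04 fc 82 d2 2a; K' ⊕ opad = 9f 8a 6e 96 e8 b8 40.
m1: inner = H(f5 e0 04 fc 82 d2 2a 4f 46 79) = 61; tag = H(9f 8a 6e 96 e8 b8 40 61) = 6e
m2: inner = H(f5 e0 04 fc 82 d2 2a 53 62 70) = 78; tag = H(9f 8a 6e 96 e8 b8 40 78) = 85 ← matches
m3: inner = H(f5 e0 04 fc 82 d2 2a 52 4c 73) = 64; tag = H(9f 8a 6e 96 e8 b8 40 64) = 71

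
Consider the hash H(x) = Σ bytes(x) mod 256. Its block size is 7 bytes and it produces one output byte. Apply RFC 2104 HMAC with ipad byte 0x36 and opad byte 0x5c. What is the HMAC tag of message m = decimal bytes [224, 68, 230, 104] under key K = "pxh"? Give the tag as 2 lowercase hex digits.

30

Key "pxh" = 70 78 68 is 3 bytes ≤ B = 7; zero-pad to 7 bytes: K' = 70 78 68 00 00 00 00.
K' ⊕ ipad = 46 4e 5e 36 36 36 36.  K' ⊕ opad = 2c 24 34 5c 5c 5c 5c.
Inner input = (K'⊕ipad) ∥ m = 46 4e 5e 36 36 36 36 ∥ e0 44 e6 68.
Inner hash: sum = 70+78+94+54+54+54+54+224+68+230+104 = 1084; mod 256 = 60 → 3c.
Outer input = (K'⊕opad) ∥ inner = 2c 24 34 5c 5c 5c 5c ∥ 3c.
Outer hash (tag): sum = 44+36+52+92+92+92+92+60 = 560; mod 256 = 48 → 30.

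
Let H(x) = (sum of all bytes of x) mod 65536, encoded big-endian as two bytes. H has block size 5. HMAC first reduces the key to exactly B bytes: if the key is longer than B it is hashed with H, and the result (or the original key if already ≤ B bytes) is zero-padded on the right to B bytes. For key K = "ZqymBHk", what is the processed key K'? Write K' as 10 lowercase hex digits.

|K| = 7 > B = 5, so first hash the key.
H(K): sum = 90+113+121+109+66+72+107 = 678 → 02 a6.
Zero-pad H(K) = 02 a6 to 5 bytes: K' = 02 a6 00 00 00.

02a6000000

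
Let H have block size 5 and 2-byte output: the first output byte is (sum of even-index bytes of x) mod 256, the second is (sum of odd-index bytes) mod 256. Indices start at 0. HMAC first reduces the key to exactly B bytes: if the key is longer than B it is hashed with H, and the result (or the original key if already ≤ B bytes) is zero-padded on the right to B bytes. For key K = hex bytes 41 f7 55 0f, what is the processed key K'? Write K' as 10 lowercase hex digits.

41f7550f00

Key hex bytes 41 f7 55 0f is 4 bytes ≤ B = 5; zero-pad to 5 bytes: K' = 41 f7 55 0f 00.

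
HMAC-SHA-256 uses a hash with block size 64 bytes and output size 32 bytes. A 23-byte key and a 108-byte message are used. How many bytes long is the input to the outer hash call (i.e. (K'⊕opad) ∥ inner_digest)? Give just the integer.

96

Key is 23 ≤ 64 bytes, zero-padded: |K'| = 64.
Outer input = (K'⊕opad) ∥ H(inner) → 64 + 32 = 96 bytes.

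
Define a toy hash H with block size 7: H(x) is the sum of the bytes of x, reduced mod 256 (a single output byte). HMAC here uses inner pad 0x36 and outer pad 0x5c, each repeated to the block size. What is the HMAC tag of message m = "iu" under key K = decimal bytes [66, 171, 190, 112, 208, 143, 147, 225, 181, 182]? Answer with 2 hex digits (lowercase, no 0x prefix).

be

Key decimal bytes [66, 171, 190, 112, 208, 143, 147, 225, 181, 182] = 42 ab be 70 d0 8f 93 e1 b5 b6 is 10 bytes > B = 7, so hash it first: H(key) = 59, then zero-pad to 7 bytes: K' = 59 00 00 00 00 00 00.
K' ⊕ ipad = 6f 36 36 36 36 36 36.  K' ⊕ opad = 05 5c 5c 5c 5c 5c 5c.
Inner input = (K'⊕ipad) ∥ m = 6f 36 36 36 36 36 36 ∥ 69 75.
Inner hash: sum = 111+54+54+54+54+54+54+105+117 = 657; mod 256 = 145 → 91.
Outer input = (K'⊕opad) ∥ inner = 05 5c 5c 5c 5c 5c 5c ∥ 91.
Outer hash (tag): sum = 5+92+92+92+92+92+92+145 = 702; mod 256 = 190 → be.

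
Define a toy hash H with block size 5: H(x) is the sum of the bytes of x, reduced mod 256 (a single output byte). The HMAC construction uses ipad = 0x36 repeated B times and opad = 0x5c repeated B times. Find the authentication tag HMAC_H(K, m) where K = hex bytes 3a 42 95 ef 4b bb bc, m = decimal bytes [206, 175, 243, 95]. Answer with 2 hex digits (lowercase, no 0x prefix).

a9

Key hex bytes 3a 42 95 ef 4b bb bc is 7 bytes > B = 5, so hash it first: H(key) = c2, then zero-pad to 5 bytes: K' = c2 00 00 00 00.
K' ⊕ ipad = f4 36 36 36 36.  K' ⊕ opad = 9e 5c 5c 5c 5c.
Inner input = (K'⊕ipad) ∥ m = f4 36 36 36 36 ∥ ce af f3 5f.
Inner hash: sum = 244+54+54+54+54+206+175+243+95 = 1179; mod 256 = 155 → 9b.
Outer input = (K'⊕opad) ∥ inner = 9e 5c 5c 5c 5c ∥ 9b.
Outer hash (tag): sum = 158+92+92+92+92+155 = 681; mod 256 = 169 → a9.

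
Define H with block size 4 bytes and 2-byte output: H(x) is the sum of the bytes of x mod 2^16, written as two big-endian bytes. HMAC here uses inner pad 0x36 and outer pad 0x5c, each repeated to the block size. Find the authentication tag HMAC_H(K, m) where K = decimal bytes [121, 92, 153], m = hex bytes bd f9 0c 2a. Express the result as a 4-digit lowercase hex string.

Key decimal bytes [121, 92, 153] = 79 5c 99 is 3 bytes ≤ B = 4; zero-pad to 4 bytes: K' = 79 5c 99 00.
K' ⊕ ipad = 4f 6a af 36.  K' ⊕ opad = 25 00 c5 5c.
Inner input = (K'⊕ipad) ∥ m = 4f 6a af 36 ∥ bd f9 0c 2a.
Inner hash: sum = 79+106+175+54+189+249+12+42 = 906 → 03 8a.
Outer input = (K'⊕opad) ∥ inner = 25 00 c5 5c ∥ 03 8a.
Outer hash (tag): sum = 37+0+197+92+3+138 = 467 → 01 d3.

01d3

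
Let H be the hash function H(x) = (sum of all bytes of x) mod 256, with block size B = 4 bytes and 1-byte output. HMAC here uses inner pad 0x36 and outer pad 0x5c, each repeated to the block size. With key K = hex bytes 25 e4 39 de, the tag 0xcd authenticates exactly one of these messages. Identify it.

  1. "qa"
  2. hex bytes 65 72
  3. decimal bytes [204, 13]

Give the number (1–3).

3

Key hex bytes 25 e4 39 de is exactly B = 4 bytes: K' = 25 e4 39 de.
K' ⊕ ipad = 13 d2 0f e8; K' ⊕ opad = 79 b8 65 82.
m1: inner = H(13 d2 0f e8 71 61) = ae; tag = H(79 b8 65 82 ae) = c6
m2: inner = H(13 d2 0f e8 65 72) = b3; tag = H(79 b8 65 82 b3) = cb
m3: inner = H(13 d2 0f e8 cc 0d) = b5; tag = H(79 b8 65 82 b5) = cd ← matches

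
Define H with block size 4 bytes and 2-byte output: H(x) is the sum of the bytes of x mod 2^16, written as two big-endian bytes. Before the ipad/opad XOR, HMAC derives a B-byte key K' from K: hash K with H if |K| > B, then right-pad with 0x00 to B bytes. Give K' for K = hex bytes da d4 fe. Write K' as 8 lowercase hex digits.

dad4fe00

Key hex bytes da d4 fe is 3 bytes ≤ B = 4; zero-pad to 4 bytes: K' = da d4 fe 00.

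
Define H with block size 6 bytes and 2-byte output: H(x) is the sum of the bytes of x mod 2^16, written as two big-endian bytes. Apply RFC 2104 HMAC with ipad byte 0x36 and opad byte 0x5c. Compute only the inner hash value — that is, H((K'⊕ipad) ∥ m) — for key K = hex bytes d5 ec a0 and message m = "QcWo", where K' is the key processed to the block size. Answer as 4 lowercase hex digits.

046f

Key hex bytes d5 ec a0 is 3 bytes ≤ B = 6; zero-pad to 6 bytes: K' = d5 ec a0 00 00 00.
K' ⊕ ipad = e3 da 96 36 36 36.
Inner input = e3 da 96 36 36 36 ∥ 51 63 57 6f.
Inner hash: sum = 227+218+150+54+54+54+81+99+87+111 = 1135 → 04 6f.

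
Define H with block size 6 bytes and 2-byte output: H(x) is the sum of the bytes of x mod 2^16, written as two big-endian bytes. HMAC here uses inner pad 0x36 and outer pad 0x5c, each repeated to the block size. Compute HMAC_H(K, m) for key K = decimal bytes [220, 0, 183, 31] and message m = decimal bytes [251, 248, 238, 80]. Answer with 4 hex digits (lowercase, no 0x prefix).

032e

Key decimal bytes [220, 0, 183, 31] = dc 00 b7 1f is 4 bytes ≤ B = 6; zero-pad to 6 bytes: K' = dc 00 b7 1f 00 00.
K' ⊕ ipad = ea 36 81 29 36 36.  K' ⊕ opad = 80 5c eb 43 5c 5c.
Inner input = (K'⊕ipad) ∥ m = ea 36 81 29 36 36 ∥ fb f8 ee 50.
Inner hash: sum = 234+54+129+41+54+54+251+248+238+80 = 1383 → 05 67.
Outer input = (K'⊕opad) ∥ inner = 80 5c eb 43 5c 5c ∥ 05 67.
Outer hash (tag): sum = 128+92+235+67+92+92+5+103 = 814 → 03 2e.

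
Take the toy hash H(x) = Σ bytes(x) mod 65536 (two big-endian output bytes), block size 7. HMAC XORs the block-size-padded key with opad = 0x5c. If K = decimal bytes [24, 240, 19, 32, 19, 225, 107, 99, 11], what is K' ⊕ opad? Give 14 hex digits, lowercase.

5f545c5c5c5c5c

Key decimal bytes [24, 240, 19, 32, 19, 225, 107, 99, 11] = 18 f0 13 20 13 e1 6b 63 0b is 9 bytes > B = 7, so hash it first: H(key) = 03 08, then zero-pad to 7 bytes: K' = 03 08 00 00 00 00 00.
XOR each byte with 0x5c: 03⊕5c=5f, 08⊕5c=54, 00⊕5c=5c, 00⊕5c=5c, 00⊕5c=5c, 00⊕5c=5c, 00⊕5c=5c.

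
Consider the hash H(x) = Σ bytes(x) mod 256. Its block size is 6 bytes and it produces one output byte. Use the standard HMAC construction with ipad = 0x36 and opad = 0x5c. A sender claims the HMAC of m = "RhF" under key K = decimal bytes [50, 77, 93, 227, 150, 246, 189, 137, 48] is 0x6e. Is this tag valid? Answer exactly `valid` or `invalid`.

valid

Key decimal bytes [50, 77, 93, 227, 150, 246, 189, 137, 48] = 32 4d 5d e3 96 f6 bd 89 30 is 9 bytes > B = 6, so hash it first: H(key) = c1, then zero-pad to 6 bytes: K' = c1 00 00 00 00 00.
K' ⊕ ipad = f7 36 36 36 36 36; K' ⊕ opad = 9d 5c 5c 5c 5c 5c.
Inner hash: sum = 247+54+54+54+54+54+82+104+70 = 773; mod 256 = 5 → 05.
Outer hash (recomputed tag): sum = 157+92+92+92+92+92+5 = 622; mod 256 = 110 → 6e.
Recomputed tag = 6e; claimed = 6e → match.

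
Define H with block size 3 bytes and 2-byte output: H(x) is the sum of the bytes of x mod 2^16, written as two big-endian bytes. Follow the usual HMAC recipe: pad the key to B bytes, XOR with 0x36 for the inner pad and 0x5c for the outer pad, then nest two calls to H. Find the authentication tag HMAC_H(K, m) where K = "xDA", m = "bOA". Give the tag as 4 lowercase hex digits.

0084

Key "xDA" = 78 44 41 is exactly B = 3 bytes: K' = 78 44 41.
K' ⊕ ipad = 4e 72 77.  K' ⊕ opad = 24 18 1d.
Inner input = (K'⊕ipad) ∥ m = 4e 72 77 ∥ 62 4f 41.
Inner hash: sum = 78+114+119+98+79+65 = 553 → 02 29.
Outer input = (K'⊕opad) ∥ inner = 24 18 1d ∥ 02 29.
Outer hash (tag): sum = 36+24+29+2+41 = 132 → 00 84.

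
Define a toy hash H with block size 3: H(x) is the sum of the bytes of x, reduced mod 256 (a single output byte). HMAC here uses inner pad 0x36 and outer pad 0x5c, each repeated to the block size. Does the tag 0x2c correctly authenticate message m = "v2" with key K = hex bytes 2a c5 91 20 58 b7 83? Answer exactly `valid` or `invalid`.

invalid

Key hex bytes 2a c5 91 20 58 b7 83 is 7 bytes > B = 3, so hash it first: H(key) = 32, then zero-pad to 3 bytes: K' = 32 00 00.
K' ⊕ ipad = 04 36 36; K' ⊕ opad = 6e 5c 5c.
Inner hash: sum = 4+54+54+118+50 = 280; mod 256 = 24 → 18.
Outer hash (recomputed tag): sum = 110+92+92+24 = 318; mod 256 = 62 → 3e.
Recomputed tag = 3e; claimed = 2c → mismatch.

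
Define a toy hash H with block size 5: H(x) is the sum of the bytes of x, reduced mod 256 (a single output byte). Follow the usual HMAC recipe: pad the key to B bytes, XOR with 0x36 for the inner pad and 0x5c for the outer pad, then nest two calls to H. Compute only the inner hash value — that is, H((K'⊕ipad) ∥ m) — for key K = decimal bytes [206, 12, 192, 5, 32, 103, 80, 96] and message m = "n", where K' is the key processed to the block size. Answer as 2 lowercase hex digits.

Key decimal bytes [206, 12, 192, 5, 32, 103, 80, 96] = ce 0c c0 05 20 67 50 60 is 8 bytes > B = 5, so hash it first: H(key) = d6, then zero-pad to 5 bytes: K' = d6 00 00 00 00.
K' ⊕ ipad = e0 36 36 36 36.
Inner input = e0 36 36 36 36 ∥ 6e.
Inner hash: sum = 224+54+54+54+54+110 = 550; mod 256 = 38 → 26.

26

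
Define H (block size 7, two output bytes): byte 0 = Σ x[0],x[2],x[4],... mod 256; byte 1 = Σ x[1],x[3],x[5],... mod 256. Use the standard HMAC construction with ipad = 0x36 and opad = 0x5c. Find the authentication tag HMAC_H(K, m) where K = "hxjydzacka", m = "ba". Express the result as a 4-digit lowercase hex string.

Key "hxjydzacka" = 68 78 6a 79 64 7a 61 63 6b 61 is 10 bytes > B = 7, so hash it first: H(key) = 02 2f, then zero-pad to 7 bytes: K' = 02 2f 00 00 00 00 00.
K' ⊕ ipad = 34 19 36 36 36 36 36.  K' ⊕ opad = 5e 73 5c 5c 5c 5c 5c.
Inner input = (K'⊕ipad) ∥ m = 34 19 36 36 36 36 36 ∥ 62 61.
Inner hash: even-index sum = 311 mod 256 = 55; odd-index sum = 231 mod 256 = 231 → 37 e7.
Outer input = (K'⊕opad) ∥ inner = 5e 73 5c 5c 5c 5c 5c ∥ 37 e7.
Outer hash (tag): even-index sum = 601 mod 256 = 89; odd-index sum = 354 mod 256 = 98 → 59 62.

5962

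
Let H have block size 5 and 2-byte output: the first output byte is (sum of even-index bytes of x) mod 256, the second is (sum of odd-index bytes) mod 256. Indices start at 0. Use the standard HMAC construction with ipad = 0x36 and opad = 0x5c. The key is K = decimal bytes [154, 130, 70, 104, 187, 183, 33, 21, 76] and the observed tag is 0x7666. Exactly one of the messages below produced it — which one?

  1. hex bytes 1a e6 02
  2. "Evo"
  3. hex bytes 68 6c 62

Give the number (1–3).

Key decimal bytes [154, 130, 70, 104, 187, 183, 33, 21, 76] = 9a 82 46 68 bb b7 21 15 4c is 9 bytes > B = 5, so hash it first: H(key) = 08 b6, then zero-pad to 5 bytes: K' = 08 b6 00 00 00.
K' ⊕ ipad = 3e 80 36 36 36; K' ⊕ opad = 54 ea 5c 5c 5c.
m1: inner = H(3e 80 36 36 36 1a e6 02) = 90 d2; tag = H(54 ea 5c 5c 5c 90 d2) = ded6
m2: inner = H(3e 80 36 36 36 45 76 6f) = 20 6a; tag = H(54 ea 5c 5c 5c 20 6a) = 7666 ← matches
m3: inner = H(3e 80 36 36 36 68 6c 62) = 16 80; tag = H(54 ea 5c 5c 5c 16 80) = 8c5c

2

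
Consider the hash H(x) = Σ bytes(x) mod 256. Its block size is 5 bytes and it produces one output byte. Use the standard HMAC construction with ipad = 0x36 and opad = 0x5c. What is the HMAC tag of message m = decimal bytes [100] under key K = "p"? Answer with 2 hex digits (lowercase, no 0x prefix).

1e

Key "p" = 70 is 1 byte ≤ B = 5; zero-pad to 5 bytes: K' = 70 00 00 00 00.
K' ⊕ ipad = 46 36 36 36 36.  K' ⊕ opad = 2c 5c 5c 5c 5c.
Inner input = (K'⊕ipad) ∥ m = 46 36 36 36 36 ∥ 64.
Inner hash: sum = 70+54+54+54+54+100 = 386; mod 256 = 130 → 82.
Outer input = (K'⊕opad) ∥ inner = 2c 5c 5c 5c 5c ∥ 82.
Outer hash (tag): sum = 44+92+92+92+92+130 = 542; mod 256 = 30 → 1e.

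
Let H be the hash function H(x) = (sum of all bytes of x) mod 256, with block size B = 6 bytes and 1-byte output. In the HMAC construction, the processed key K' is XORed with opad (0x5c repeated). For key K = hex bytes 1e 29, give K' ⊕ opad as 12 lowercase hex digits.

Key hex bytes 1e 29 is 2 bytes ≤ B = 6; zero-pad to 6 bytes: K' = 1e 29 00 00 00 00.
XOR each byte with 0x5c: 1e⊕5c=42, 29⊕5c=75, 00⊕5c=5c, 00⊕5c=5c, 00⊕5c=5c, 00⊕5c=5c.

42755c5c5c5c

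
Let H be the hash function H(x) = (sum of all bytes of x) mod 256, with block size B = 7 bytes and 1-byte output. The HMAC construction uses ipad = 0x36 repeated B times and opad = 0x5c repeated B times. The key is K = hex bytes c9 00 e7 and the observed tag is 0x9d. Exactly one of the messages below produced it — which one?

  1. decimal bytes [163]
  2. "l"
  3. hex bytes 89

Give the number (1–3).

Key hex bytes c9 00 e7 is 3 bytes ≤ B = 7; zero-pad to 7 bytes: K' = c9 00 e7 00 00 00 00.
K' ⊕ ipad = ff 36 d1 36 36 36 36; K' ⊕ opad = 95 5c bb 5c 5c 5c 5c.
m1: inner = H(ff 36 d1 36 36 36 36 a3) = 81; tag = H(95 5c bb 5c 5c 5c 5c 81) = 9d ← matches
m2: inner = H(ff 36 d1 36 36 36 36 6c) = 4a; tag = H(95 5c bb 5c 5c 5c 5c 4a) = 66
m3: inner = H(ff 36 d1 36 36 36 36 89) = 67; tag = H(95 5c bb 5c 5c 5c 5c 67) = 83

1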